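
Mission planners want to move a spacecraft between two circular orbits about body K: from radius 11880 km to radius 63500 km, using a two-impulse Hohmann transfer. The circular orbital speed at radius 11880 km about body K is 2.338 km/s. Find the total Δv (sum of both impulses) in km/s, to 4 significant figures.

From the circular-orbit relation v² = μ/r at r = 11880 km: μ = v²r = (2.338)² × 11880 = 64939.0 km³/s².
The Hohmann ellipse has a_t = (r₁ + r₂)/2 = 37690 km.
Circular speed at r₁: v₁ = √(μ/r₁) = √(64939.0/11880) = 2.3380 km/s.
Transfer-orbit speed at r₁ (vis-viva): v_p = √[μ(2/r₁ − 1/a_t)] = 3.0347 km/s.
First burn Δv₁ = |v_p − v₁| = 0.6967 km/s.
Circular speed at r₂: v₂ = √(μ/r₂) = 1.0113 km/s.
Transfer-orbit speed at r₂: v_a = √[μ(2/r₂ − 1/a_t)] = 0.56776 km/s.
Second burn Δv₂ = |v₂ − v_a| = 0.4435 km/s.
Δv = Δv₁ + Δv₂ = 0.6967 + 0.4435 = 1.140 km/s.

Δv = 1.140 km/s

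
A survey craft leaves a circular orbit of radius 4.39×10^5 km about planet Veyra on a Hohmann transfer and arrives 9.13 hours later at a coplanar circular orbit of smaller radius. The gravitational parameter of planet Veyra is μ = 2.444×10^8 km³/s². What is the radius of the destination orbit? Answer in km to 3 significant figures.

Transfer time t = 9.13 hours = 32868 s, and t = π√(a_t³/μ).
So a_t = (μ t²/π²)^(1/3) = (2.444×10^8 × (32868)² / π²)^(1/3) = 2.9908×10^5 km.
Since a_t = (r₁ + r₂)/2, r₂ = 2a_t − r₁ = 2×2.9908×10^5 − 4.390×10^5 = 1.5916×10^5 km.

r₂ = 1.59×10^5 km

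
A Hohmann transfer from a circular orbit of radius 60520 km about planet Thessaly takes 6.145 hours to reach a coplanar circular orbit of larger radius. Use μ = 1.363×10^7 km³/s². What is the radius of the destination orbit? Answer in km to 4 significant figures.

Transfer time t = 6.145 hours = 22122 s, and t = π√(a_t³/μ).
So a_t = (μ t²/π²)^(1/3) = (1.363×10^7 × (22122)² / π²)^(1/3) = 87757 km.
Since a_t = (r₁ + r₂)/2, r₂ = 2a_t − r₁ = 2×87757 − 60520 = 1.14994×10^5 km.

r₂ = 1.150×10^5 km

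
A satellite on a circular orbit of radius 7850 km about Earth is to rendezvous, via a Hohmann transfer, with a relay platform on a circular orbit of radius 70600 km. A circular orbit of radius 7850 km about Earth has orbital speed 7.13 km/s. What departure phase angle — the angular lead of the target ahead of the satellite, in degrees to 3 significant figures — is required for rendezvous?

From the circular-orbit relation v² = μ/r at r = 7850 km: μ = v²r = (7.13)² × 7850 = 3.99070×10^5 km³/s².
The Hohmann ellipse has a_t = (r₁ + r₂)/2 = 39225 km.
Transfer time t = π√(a_t³/μ) = 38630 s.
The target's mean motion on its circular orbit is ω₂ = √(μ/r₂³) = 3.368×10^-5 rad/s.
Angle swept by the target during transfer: ω₂·t = 1.301 rad = 74.54°.
The satellite traverses 180° on the transfer ellipse, so the target must lead by 180° − 74.54° = 105°.

φ = 105°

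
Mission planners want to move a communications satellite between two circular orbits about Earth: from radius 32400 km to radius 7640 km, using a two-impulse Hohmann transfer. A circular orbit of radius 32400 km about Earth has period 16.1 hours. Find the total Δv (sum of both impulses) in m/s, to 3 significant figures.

From Kepler's third law T² = 4π²r³/μ at r = 32400 km, T = 16.1 hours = 16.1 × 3600 s = 57960 s: μ = 4π²r³/T² = 3.99704×10^5 km³/s².
The Hohmann ellipse has a_t = (r₁ + r₂)/2 = 20020 km.
Circular speed at r₁: v₁ = √(μ/r₁) = √(3.99704×10^5/32400) = 3.51234 km/s.
Transfer-orbit speed at r₁ (v² = μ(2/r − 1/a)): v_a = √[μ(2/r₁ − 1/a_t)] = 2.16976 km/s.
First burn Δv₁ = |v_a − v₁| = 1.3426 km/s.
Circular speed at r₂: v₂ = √(μ/r₂) = 7.2331 km/s.
Transfer-orbit speed at r₂: v_p = √[μ(2/r₂ − 1/a_t)] = 9.2016 km/s.
Second burn Δv₂ = |v₂ − v_p| = 1.9685 km/s.
Δv = Δv₁ + Δv₂ = 1.3426 + 1.9685 = 3.311 km/s.

Δv = 3310 m/s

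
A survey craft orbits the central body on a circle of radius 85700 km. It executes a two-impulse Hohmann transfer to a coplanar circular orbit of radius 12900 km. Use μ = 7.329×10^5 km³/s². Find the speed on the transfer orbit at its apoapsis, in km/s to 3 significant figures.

v = 1.50 km/s

Semi-major axis of the transfer orbit: a_t = (85700 + 12900)/2 = 49300 km.
At apoapsis, r = 85700 km.
Vis-viva: v = √[μ(2/r − 1/a_t)] = √[7.329×10^5 × (2/85700 − 1/49300)] = 1.496 km/s.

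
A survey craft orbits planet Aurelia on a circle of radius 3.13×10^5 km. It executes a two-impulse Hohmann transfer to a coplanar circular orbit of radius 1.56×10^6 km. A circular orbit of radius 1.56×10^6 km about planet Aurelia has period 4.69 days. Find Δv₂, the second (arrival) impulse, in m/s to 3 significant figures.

Δv₂ = 10200 m/s

From Kepler's third law T² = 4π²r³/μ at r = 1.56×10^6 km, T = 4.69 days = 4.69 × 86400 s = 4.05216×10^5 s: μ = 4π²r³/T² = 9.12768×10^8 km³/s².
The Hohmann ellipse has a_t = (r₁ + r₂)/2 = 9.365×10^5 km.
On the circular orbit at r = 1.560×10^6 km, v_c = √(μ/r) = 24.1890 km/s.
Vis-viva on the transfer ellipse at r = 1.560×10^6 km gives v_t = √[μ(2/r − 1/a_t)] = 13.9842 km/s.
Δv₂ = |v_t − v_c| = |13.9842 − 24.1890| = 10.20 km/s.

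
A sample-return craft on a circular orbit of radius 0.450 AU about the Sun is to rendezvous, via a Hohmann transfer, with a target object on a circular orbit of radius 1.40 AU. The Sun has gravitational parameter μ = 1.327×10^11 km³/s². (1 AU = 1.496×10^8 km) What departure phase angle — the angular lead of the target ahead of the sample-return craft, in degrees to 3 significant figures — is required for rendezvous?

In km: r₁ = 0.450 × 1.496×10^8 = 6.732×10^7 km; r₂ = 1.40 × 1.496×10^8 = 2.0944×10^8 km.
Semi-major axis of the transfer orbit: a_t = (6.732×10^7 + 2.0944×10^8)/2 = 1.3838×10^8 km.
Transfer time t = π√(a_t³/μ) = 1.4039×10^7 s.
Target angular speed ω₂ = √(μ/r₂³) = 1.2018×10^-7 rad/s.
Angle swept by the target during transfer: ω₂·t = 1.6872 rad = 96.67°.
Arrival is 180° from departure on the ellipse, so φ = 180° − 96.67° = 83.3°.

φ = 83.3°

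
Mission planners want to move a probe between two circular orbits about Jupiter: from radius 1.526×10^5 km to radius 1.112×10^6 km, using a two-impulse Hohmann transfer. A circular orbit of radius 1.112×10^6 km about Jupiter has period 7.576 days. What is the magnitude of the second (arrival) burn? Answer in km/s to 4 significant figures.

From Kepler's third law T² = 4π²r³/μ at r = 1.112×10^6 km, T = 7.576 days = 7.576 × 86400 s = 6.545664×10^5 s: μ = 4π²r³/T² = 1.26697×10^8 km³/s².
The Hohmann ellipse has a_t = (r₁ + r₂)/2 = 6.323×10^5 km.
Circular speed at r = 1.112×10^6 km: v_c = √(μ/r) = 10.674 km/s.
Transfer-orbit speed at the same r (vis-viva, a = a_t): v_t = √[μ(2/r − 1/a_t)] = 5.2438 km/s.
Δv₂ = |v_t − v_c| = |5.2438 − 10.674| = 5.430 km/s.

Δv₂ = 5.430 km/s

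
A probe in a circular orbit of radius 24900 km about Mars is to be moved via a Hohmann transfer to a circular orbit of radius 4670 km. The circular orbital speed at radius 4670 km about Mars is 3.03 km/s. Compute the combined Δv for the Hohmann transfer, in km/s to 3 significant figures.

Δv = 1.48 km/s

From the circular-orbit relation v² = μ/r at r = 4670 km: μ = v²r = (3.03)² × 4670 = 42874.8 km³/s².
Transfer-ellipse semi-major axis a_t = (r₁ + r₂)/2 = (24900 + 4670)/2 = 14785 km.
Circular speed at r₁: v₁ = √(μ/r₁) = √(42874.8/24900) = 1.3122 km/s.
Transfer-orbit speed at r₁ (v² = μ(2/r − 1/a)): v_a = √[μ(2/r₁ − 1/a_t)] = 0.73748 km/s.
First burn Δv₁ = |v_a − v₁| = 0.5747 km/s.
Circular speed at r₂: v₂ = √(μ/r₂) = 3.0300 km/s.
Transfer-orbit speed at r₂: v_p = √[μ(2/r₂ − 1/a_t)] = 3.9322 km/s.
Second burn Δv₂ = |v₂ − v_p| = 0.9022 km/s.
Δv = Δv₁ + Δv₂ = 0.5747 + 0.9022 = 1.477 km/s.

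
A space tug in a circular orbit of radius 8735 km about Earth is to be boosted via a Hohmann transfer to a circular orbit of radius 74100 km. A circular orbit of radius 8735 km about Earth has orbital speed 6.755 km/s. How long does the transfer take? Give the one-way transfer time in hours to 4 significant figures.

t = 11.65 hours

From the circular-orbit relation v² = μ/r at r = 8735 km: μ = v²r = (6.755)² × 8735 = 3.98578×10^5 km³/s².
Semi-major axis of the transfer orbit: a_t = (8735 + 74100)/2 = 41417.5 km.
Half the transfer-orbit period gives t = π√(a_t³/μ) = 41940 s.
Converting: 41940 s ÷ 3600 s/hour = 11.65 hours.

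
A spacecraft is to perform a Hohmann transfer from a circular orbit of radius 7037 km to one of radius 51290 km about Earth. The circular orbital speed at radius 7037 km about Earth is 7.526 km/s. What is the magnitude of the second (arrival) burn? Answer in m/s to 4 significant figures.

From the circular-orbit relation v² = μ/r at r = 7037 km: μ = v²r = (7.526)² × 7037 = 3.98580×10^5 km³/s².
The Hohmann ellipse has a_t = (r₁ + r₂)/2 = 29163.5 km.
Circular speed at r = 51290 km: v_c = √(μ/r) = 2.7877 km/s.
Vis-viva on the transfer ellipse at r = 51290 km gives v_t = √[μ(2/r − 1/a_t)] = 1.3694 km/s.
Δv₂ = |v_t − v_c| = |1.3694 − 2.7877| = 1.418 km/s.

Δv₂ = 1418 m/s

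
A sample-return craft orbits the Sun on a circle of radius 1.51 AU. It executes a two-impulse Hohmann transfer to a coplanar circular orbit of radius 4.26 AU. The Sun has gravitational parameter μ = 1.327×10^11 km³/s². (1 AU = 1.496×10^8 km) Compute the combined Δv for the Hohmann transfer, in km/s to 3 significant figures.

Δv = 9.21 km/s

In km: r₁ = 1.51 × 1.496×10^8 = 2.25896×10^8 km; r₂ = 4.26 × 1.496×10^8 = 6.37296×10^8 km.
Semi-major axis of the transfer orbit: a_t = (2.25896×10^8 + 6.37296×10^8)/2 = 4.31596×10^8 km.
At r₁ the circular-orbit speed is v₁ = √(μ/r₁) = 24.237 km/s.
On the transfer ellipse at r₁, vis-viva gives v_p = √[μ(2/r₁ − 1/a_t)] = 29.452 km/s.
First burn Δv₁ = |v_p − v₁| = 5.215 km/s.
Circular speed at r₂: v₂ = √(μ/r₂) = 14.43 km/s.
Transfer-orbit speed at r₂: v_a = √[μ(2/r₂ − 1/a_t)] = 10.44 km/s.
Second burn Δv₂ = |v₂ − v_a| = 3.990 km/s.
Δv = Δv₁ + Δv₂ = 5.215 + 3.990 = 9.205 km/s.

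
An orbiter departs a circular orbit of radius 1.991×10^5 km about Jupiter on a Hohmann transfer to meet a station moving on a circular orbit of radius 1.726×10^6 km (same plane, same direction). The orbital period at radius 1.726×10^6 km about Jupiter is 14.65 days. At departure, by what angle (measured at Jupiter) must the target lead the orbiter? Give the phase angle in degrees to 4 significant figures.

From Kepler's third law T² = 4π²r³/μ at r = 1.726×10^6 km, T = 14.65 days = 14.65 × 86400 s = 1.26576×10^6 s: μ = 4π²r³/T² = 1.26701×10^8 km³/s².
Transfer-ellipse semi-major axis a_t = (r₁ + r₂)/2 = (1.991×10^5 + 1.726×10^6)/2 = 9.6255×10^5 km.
Transfer time t = π√(a_t³/μ) = 2.63569×10^5 s.
The target's mean motion on its circular orbit is ω₂ = √(μ/r₂³) = 4.96396×10^-6 rad/s.
Angle swept by the target during transfer: ω₂·t = 1.3083 rad = 74.96°.
The orbiter traverses 180° on the transfer ellipse, so the target must lead by 180° − 74.96° = 105.0°.

φ = 105.0°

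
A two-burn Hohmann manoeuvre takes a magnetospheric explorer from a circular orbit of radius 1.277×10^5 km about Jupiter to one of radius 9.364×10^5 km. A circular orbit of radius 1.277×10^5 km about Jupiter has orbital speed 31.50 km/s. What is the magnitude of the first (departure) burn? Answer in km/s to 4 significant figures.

From the circular-orbit relation v² = μ/r at r = 1.277×10^5 km: μ = v²r = (31.50)² × 1.277×10^5 = 1.26710×10^8 km³/s².
The Hohmann ellipse has a_t = (r₁ + r₂)/2 = 5.3205×10^5 km.
Circular speed at r = 1.277×10^5 km: v_c = √(μ/r) = 31.50 km/s.
Transfer-orbit speed at the same r (vis-viva, a = a_t): v_t = √[μ(2/r − 1/a_t)] = 41.79 km/s.
Δv₁ = |v_t − v_c| = |41.79 − 31.50| = 10.29 km/s.

Δv₁ = 10.29 km/s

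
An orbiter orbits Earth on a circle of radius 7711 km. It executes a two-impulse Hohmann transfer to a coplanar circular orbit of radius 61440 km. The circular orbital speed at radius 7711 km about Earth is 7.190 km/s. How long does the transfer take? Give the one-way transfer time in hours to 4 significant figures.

t = 8.886 hours

From the circular-orbit relation v² = μ/r at r = 7711 km: μ = v²r = (7.190)² × 7711 = 3.98629×10^5 km³/s².
The Hohmann ellipse has a_t = (r₁ + r₂)/2 = 34575.5 km.
Transfer time t = π√(a_t³/μ) = π√((34575.5)³ / 3.98629×10^5) = 31990 s.
Converting: 31990 s ÷ 3600 s/hour = 8.886 hours.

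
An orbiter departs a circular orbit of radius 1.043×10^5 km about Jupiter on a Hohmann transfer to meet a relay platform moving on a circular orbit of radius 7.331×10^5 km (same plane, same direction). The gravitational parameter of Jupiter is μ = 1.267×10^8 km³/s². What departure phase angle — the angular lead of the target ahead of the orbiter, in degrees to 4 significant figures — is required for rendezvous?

φ = 102.3°

The Hohmann ellipse has a_t = (r₁ + r₂)/2 = 4.187×10^5 km.
The half-period of the transfer ellipse is t = π√(a_t³/μ) = 75620 s.
The target's mean motion on its circular orbit is ω₂ = √(μ/r₂³) = 1.793×10^-5 rad/s.
Angle swept by the target during transfer: ω₂·t = 1.356 rad = 77.69°.
The orbiter traverses 180° on the transfer ellipse, so the target must lead by 180° − 77.69° = 102.3°.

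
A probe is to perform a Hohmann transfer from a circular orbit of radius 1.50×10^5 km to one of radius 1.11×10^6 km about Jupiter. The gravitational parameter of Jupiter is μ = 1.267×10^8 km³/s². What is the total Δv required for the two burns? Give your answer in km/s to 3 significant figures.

Δv = 15.0 km/s

The Hohmann ellipse has a_t = (r₁ + r₂)/2 = 6.300×10^5 km.
Circular speed at r₁: v₁ = √(μ/r₁) = √(1.267×10^8/1.500×10^5) = 29.06315 km/s.
On the transfer ellipse at r₁, vis-viva equation gives v_p = √[μ(2/r₁ − 1/a_t)] = 38.57748 km/s.
First burn Δv₁ = |v_p − v₁| = 9.51433 km/s.
At r₂, v₂ = √(μ/r₂) = 10.683826 km/s.
Transfer-orbit speed at r₂: v_a = √[μ(2/r₂ − 1/a_t)] = 5.2131734 km/s.
Second burn Δv₂ = |v₂ − v_a| = 5.47065 km/s.
Total Δv = Δv₁ + Δv₂ = 14.98 km/s.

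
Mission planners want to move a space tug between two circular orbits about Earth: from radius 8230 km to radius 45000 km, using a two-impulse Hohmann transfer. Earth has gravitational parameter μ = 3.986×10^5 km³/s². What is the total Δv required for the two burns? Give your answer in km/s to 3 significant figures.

Δv = 3.41 km/s

Semi-major axis of the transfer orbit: a_t = (8230 + 45000)/2 = 26615 km.
At r₁ the circular-orbit speed is v₁ = √(μ/r₁) = 6.959 km/s.
On the transfer ellipse at r₁, vis-viva gives v_p = √[μ(2/r₁ − 1/a_t)] = 9.049 km/s.
First burn Δv₁ = |v_p − v₁| = 2.090 km/s.
At r₂, v₂ = √(μ/r₂) = 2.976 km/s.
Transfer-orbit speed at r₂: v_a = √[μ(2/r₂ − 1/a_t)] = 1.655 km/s.
Second burn Δv₂ = |v₂ − v_a| = 1.321 km/s.
Total Δv = Δv₁ + Δv₂ = 3.411 km/s.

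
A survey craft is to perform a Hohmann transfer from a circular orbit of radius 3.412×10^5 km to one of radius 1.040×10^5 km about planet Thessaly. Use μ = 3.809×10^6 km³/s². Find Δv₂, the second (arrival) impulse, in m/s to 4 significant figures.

Δv₂ = 1441 m/s

Transfer-ellipse semi-major axis a_t = (r₁ + r₂)/2 = (3.412×10^5 + 1.040×10^5)/2 = 2.226×10^5 km.
On the circular orbit at r = 1.040×10^5 km, v_c = √(μ/r) = 6.052 km/s.
Vis-viva on the transfer ellipse at r = 1.040×10^5 km gives v_t = √[μ(2/r − 1/a_t)] = 7.493 km/s.
Δv₂ = |v_t − v_c| = |7.493 − 6.052| = 1.441 km/s.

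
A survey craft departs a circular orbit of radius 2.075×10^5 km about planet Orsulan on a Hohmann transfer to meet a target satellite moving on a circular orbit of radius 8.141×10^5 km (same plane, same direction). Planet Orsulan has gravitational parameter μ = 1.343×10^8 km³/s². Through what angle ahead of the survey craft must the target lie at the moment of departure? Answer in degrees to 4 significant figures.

φ = 90.54°

Semi-major axis of the transfer orbit: a_t = (2.075×10^5 + 8.141×10^5)/2 = 5.108×10^5 km.
Transfer time t = π√(a_t³/μ) = 98966 s.
The target's mean motion on its circular orbit is ω₂ = √(μ/r₂³) = 1.5777×10^-5 rad/s.
Angle swept by the target during transfer: ω₂·t = 1.5614 rad = 89.46°.
The survey craft traverses 180° on the transfer ellipse, so the target must lead by 180° − 89.46° = 90.54°.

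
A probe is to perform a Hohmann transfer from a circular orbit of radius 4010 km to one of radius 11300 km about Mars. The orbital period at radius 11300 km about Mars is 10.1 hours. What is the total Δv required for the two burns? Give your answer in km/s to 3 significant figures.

Δv = 1.24 km/s

From Kepler's third law T² = 4π²r³/μ at r = 11300 km, T = 10.1 hours = 10.1 × 3600 s = 36360 s: μ = 4π²r³/T² = 43087.1 km³/s².
Semi-major axis of the transfer orbit: a_t = (4010 + 11300)/2 = 7655 km.
At r₁ the circular-orbit speed is v₁ = √(μ/r₁) = 3.2779 km/s.
Transfer-orbit speed at r₁ (vis-viva equation): v_p = √[μ(2/r₁ − 1/a_t)] = 3.9826 km/s.
First burn Δv₁ = |v_p − v₁| = 0.7047 km/s.
Circular speed at r₂: v₂ = √(μ/r₂) = 1.9527 km/s.
Transfer-orbit speed at r₂: v_a = √[μ(2/r₂ − 1/a_t)] = 1.4133 km/s.
Second burn Δv₂ = |v₂ − v_a| = 0.5394 km/s.
Δv = Δv₁ + Δv₂ = 0.7047 + 0.5394 = 1.244 km/s.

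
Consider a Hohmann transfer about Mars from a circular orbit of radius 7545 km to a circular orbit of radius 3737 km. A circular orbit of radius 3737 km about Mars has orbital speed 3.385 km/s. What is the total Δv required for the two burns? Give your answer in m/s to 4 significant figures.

Δv = 973.1 m/s

From the circular-orbit relation v² = μ/r at r = 3737 km: μ = v²r = (3.385)² × 3737 = 42819.4 km³/s².
Semi-major axis of the transfer orbit: a_t = (7545 + 3737)/2 = 5641 km.
Circular speed at r₁: v₁ = √(μ/r₁) = √(42819.4/7545) = 2.3823 km/s.
Transfer-orbit speed at r₁ (vis-viva): v_a = √[μ(2/r₁ − 1/a_t)] = 1.9390 km/s.
First burn Δv₁ = |v_a − v₁| = 0.4433 km/s.
At r₂, v₂ = √(μ/r₂) = 3.3850 km/s.
Transfer-orbit speed at r₂: v_p = √[μ(2/r₂ − 1/a_t)] = 3.9148 km/s.
Second burn Δv₂ = |v₂ − v_p| = 0.5298 km/s.
Δv = Δv₁ + Δv₂ = 0.4433 + 0.5298 = 0.9731 km/s.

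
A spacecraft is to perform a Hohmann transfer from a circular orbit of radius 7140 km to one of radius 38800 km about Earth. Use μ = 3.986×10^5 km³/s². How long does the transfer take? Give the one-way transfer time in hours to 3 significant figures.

The Hohmann ellipse has a_t = (r₁ + r₂)/2 = 22970 km.
Half the transfer-orbit period gives t = π√(a_t³/μ) = 17320 s.
Converting: 17320 s ÷ 3600 s/hour = 4.81 hours.

t = 4.81 hours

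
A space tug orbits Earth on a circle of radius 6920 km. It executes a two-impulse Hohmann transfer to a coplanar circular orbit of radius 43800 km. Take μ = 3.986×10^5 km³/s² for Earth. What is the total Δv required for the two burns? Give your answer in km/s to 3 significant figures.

Δv = 3.83 km/s

The Hohmann ellipse has a_t = (r₁ + r₂)/2 = 25360 km.
At r₁ the circular-orbit speed is v₁ = √(μ/r₁) = 7.5895 km/s.
Transfer-orbit speed at r₁ (vis-viva equation): v_p = √[μ(2/r₁ − 1/a_t)] = 9.9742 km/s.
First burn Δv₁ = |v_p − v₁| = 2.385 km/s.
Circular speed at r₂: v₂ = √(μ/r₂) = 3.017 km/s.
Transfer-orbit speed at r₂: v_a = √[μ(2/r₂ − 1/a_t)] = 1.576 km/s.
Second burn Δv₂ = |v₂ − v_a| = 1.441 km/s.
Δv = Δv₁ + Δv₂ = 2.385 + 1.441 = 3.826 km/s.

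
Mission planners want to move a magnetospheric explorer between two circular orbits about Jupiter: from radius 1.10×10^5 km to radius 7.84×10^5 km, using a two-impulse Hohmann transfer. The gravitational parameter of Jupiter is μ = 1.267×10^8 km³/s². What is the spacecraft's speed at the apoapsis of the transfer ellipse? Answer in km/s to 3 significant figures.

Transfer-ellipse semi-major axis a_t = (r₁ + r₂)/2 = (1.100×10^5 + 7.840×10^5)/2 = 4.470×10^5 km.
The apoapsis of the transfer ellipse is at r = 7.840×10^5 km.
Vis-viva: v = √[μ(2/r − 1/a_t)] = √[1.267×10^8 × (2/7.840×10^5 − 1/4.470×10^5)] = 6.306 km/s.

v = 6.31 km/s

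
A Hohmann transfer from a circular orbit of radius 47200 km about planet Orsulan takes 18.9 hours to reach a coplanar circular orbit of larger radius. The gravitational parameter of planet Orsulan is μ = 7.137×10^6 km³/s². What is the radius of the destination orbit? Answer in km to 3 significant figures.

r₂ = 2.52×10^5 km

Transfer time t = 18.9 hours = 68040 s, and t = π√(a_t³/μ).
So a_t = (μ t²/π²)^(1/3) = (7.137×10^6 × (68040)² / π²)^(1/3) = 1.4959×10^5 km.
Since a_t = (r₁ + r₂)/2, r₂ = 2a_t − r₁ = 2×1.4959×10^5 − 47200 = 2.5198×10^5 km.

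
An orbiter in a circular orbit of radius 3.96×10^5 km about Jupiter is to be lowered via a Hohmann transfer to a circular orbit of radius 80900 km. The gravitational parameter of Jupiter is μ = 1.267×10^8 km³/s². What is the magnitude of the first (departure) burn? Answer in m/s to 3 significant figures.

The Hohmann ellipse has a_t = (r₁ + r₂)/2 = 2.3845×10^5 km.
On the circular orbit at r = 3.960×10^5 km, v_c = √(μ/r) = 17.887 km/s.
Transfer-orbit speed at the same r (vis-viva, a = a_t): v_t = √[μ(2/r − 1/a_t)] = 10.419 km/s.
Δv₁ = |v_t − v_c| = |10.419 − 17.887| = 7.468 km/s.

Δv₁ = 7470 m/s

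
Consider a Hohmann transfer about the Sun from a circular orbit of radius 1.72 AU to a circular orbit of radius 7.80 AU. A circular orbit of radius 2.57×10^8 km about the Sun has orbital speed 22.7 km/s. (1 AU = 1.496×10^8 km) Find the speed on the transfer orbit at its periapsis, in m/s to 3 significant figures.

v = 29000 m/s

From the circular-orbit relation v² = μ/r at r = 2.57×10^8 km: μ = v²r = (22.7)² × 2.57×10^8 = 1.32430×10^11 km³/s².
In km: r₁ = 1.72 × 1.496×10^8 = 2.57312×10^8 km; r₂ = 7.80 × 1.496×10^8 = 1.16688×10^9 km.
The Hohmann ellipse has a_t = (r₁ + r₂)/2 = 7.12096×10^8 km.
The periapsis of the transfer ellipse is at r = 2.57312×10^8 km.
Vis-viva: v = √[μ(2/r − 1/a_t)] = √[1.32430×10^11 × (2/2.57312×10^8 − 1/7.12096×10^8)] = 29.04 km/s.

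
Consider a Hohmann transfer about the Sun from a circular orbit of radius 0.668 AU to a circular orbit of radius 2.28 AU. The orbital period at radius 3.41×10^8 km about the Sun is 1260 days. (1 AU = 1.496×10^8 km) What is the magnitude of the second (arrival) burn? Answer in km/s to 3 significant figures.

From Kepler's third law T² = 4π²r³/μ at r = 3.41×10^8 km, T = 1260 days = 1260 × 86400 s = 1.08864×10^8 s: μ = 4π²r³/T² = 1.32085×10^11 km³/s².
In km: r₁ = 0.668 × 1.496×10^8 = 9.99328×10^7 km; r₂ = 2.28 × 1.496×10^8 = 3.41088×10^8 km.
Transfer-ellipse semi-major axis a_t = (r₁ + r₂)/2 = (9.99328×10^7 + 3.41088×10^8)/2 = 2.205104×10^8 km.
On the circular orbit at r = 3.41088×10^8 km, v_c = √(μ/r) = 19.6786 km/s.
Transfer-orbit speed at the same r (vis-viva, a = a_t): v_t = √[μ(2/r − 1/a_t)] = 13.2475 km/s.
Δv₂ = |v_t − v_c| = |13.2475 − 19.6786| = 6.431 km/s.

Δv₂ = 6.43 km/s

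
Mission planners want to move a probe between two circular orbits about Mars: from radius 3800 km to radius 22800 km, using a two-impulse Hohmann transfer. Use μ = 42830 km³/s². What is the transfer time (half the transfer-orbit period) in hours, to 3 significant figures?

t = 6.47 hours

Transfer-ellipse semi-major axis a_t = (r₁ + r₂)/2 = (3800 + 22800)/2 = 13300 km.
Transfer time t = π√(a_t³/μ) = π√((13300)³ / 42830) = 23280 s.
Converting: 23280 s ÷ 3600 s/hour = 6.47 hours.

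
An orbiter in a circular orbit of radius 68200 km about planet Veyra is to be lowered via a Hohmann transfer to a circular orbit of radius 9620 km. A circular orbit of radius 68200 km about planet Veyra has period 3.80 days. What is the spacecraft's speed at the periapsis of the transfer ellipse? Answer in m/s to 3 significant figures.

From Kepler's third law T² = 4π²r³/μ at r = 68200 km, T = 3.80 days = 3.80 × 86400 s = 3.2832×10^5 s: μ = 4π²r³/T² = 1.16176×10^5 km³/s².
The Hohmann ellipse has a_t = (r₁ + r₂)/2 = 38910 km.
At periapsis, r = 9620 km.
From the vis-viva equation, v = √[μ(2/r − 1/a_t)] = 4.601 km/s.

v = 4600 m/s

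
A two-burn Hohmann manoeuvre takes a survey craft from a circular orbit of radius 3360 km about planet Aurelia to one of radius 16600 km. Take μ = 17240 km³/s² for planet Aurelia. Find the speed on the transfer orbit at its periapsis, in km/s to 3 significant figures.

Transfer-ellipse semi-major axis a_t = (r₁ + r₂)/2 = (3360 + 16600)/2 = 9980 km.
At periapsis, r = 3360 km.
Applying v² = μ(2/r − 1/a_t): v = 2.921 km/s.

v = 2.92 km/s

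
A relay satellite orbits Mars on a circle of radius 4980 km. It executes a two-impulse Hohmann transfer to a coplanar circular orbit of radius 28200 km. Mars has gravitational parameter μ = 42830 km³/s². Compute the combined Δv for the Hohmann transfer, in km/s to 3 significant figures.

Δv = 1.45 km/s

The Hohmann ellipse has a_t = (r₁ + r₂)/2 = 16590 km.
Circular speed at r₁: v₁ = √(μ/r₁) = √(42830/4980) = 2.9326 km/s.
On the transfer ellipse at r₁, v² = μ(2/r − 1/a) gives v_p = √[μ(2/r₁ − 1/a_t)] = 3.8235 km/s.
First burn Δv₁ = |v_p − v₁| = 0.8909 km/s.
At r₂, v₂ = √(μ/r₂) = 1.2324 km/s.
Transfer-orbit speed at r₂: v_a = √[μ(2/r₂ − 1/a_t)] = 0.67521 km/s.
Second burn Δv₂ = |v₂ − v_a| = 0.5572 km/s.
Δv = Δv₁ + Δv₂ = 0.8909 + 0.5572 = 1.448 km/s.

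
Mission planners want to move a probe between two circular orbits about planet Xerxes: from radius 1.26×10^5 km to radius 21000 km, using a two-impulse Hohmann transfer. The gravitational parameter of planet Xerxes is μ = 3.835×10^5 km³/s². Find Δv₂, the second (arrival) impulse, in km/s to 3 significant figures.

Transfer-ellipse semi-major axis a_t = (r₁ + r₂)/2 = (1.260×10^5 + 21000)/2 = 73500 km.
Circular speed at r = 21000 km: v_c = √(μ/r) = 4.273 km/s.
Transfer-orbit speed at the same r (vis-viva, a = a_t): v_t = √[μ(2/r − 1/a_t)] = 5.595 km/s.
Δv₂ = |v_t − v_c| = |5.595 − 4.273| = 1.322 km/s.

Δv₂ = 1.32 km/s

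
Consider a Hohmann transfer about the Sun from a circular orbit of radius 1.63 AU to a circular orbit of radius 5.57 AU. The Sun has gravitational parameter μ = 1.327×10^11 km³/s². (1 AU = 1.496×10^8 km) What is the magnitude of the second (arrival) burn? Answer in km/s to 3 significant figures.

In km: r₁ = 1.63 × 1.496×10^8 = 2.43848×10^8 km; r₂ = 5.57 × 1.496×10^8 = 8.33272×10^8 km.
Transfer-ellipse semi-major axis a_t = (r₁ + r₂)/2 = (2.43848×10^8 + 8.33272×10^8)/2 = 5.3856×10^8 km.
On the circular orbit at r = 8.33272×10^8 km, v_c = √(μ/r) = 12.62 km/s.
Transfer-orbit speed at the same r (vis-viva, a = a_t): v_t = √[μ(2/r − 1/a_t)] = 8.492 km/s.
Δv₂ = |v_t − v_c| = |8.492 − 12.62| = 4.128 km/s.

Δv₂ = 4.13 km/s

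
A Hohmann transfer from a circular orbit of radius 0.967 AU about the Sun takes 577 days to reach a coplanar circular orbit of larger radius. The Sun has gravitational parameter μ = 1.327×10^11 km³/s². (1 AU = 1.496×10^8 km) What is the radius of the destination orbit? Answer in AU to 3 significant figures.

r₂ = 3.34 AU

In km: r₁ = 0.967 × 1.496×10^8 = 1.446632×10^8 km.
Transfer time t = 577 days = 4.98528×10^7 s, and t = π√(a_t³/μ).
So a_t = (μ t²/π²)^(1/3) = (1.327×10^11 × (4.98528×10^7)² / π²)^(1/3) = 3.2209×10^8 km.
Since a_t = (r₁ + r₂)/2, r₂ = 2a_t − r₁ = 2×3.2209×10^8 − 1.446632×10^8 = 4.995168×10^8 km.
In AU: r₂ = 4.995168×10^8 / 1.496×10^8 = 3.34 AU.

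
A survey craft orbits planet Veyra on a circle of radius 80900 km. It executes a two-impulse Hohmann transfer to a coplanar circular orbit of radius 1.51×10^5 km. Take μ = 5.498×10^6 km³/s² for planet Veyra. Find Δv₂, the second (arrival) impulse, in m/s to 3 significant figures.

Δv₂ = 994 m/s

Transfer-ellipse semi-major axis a_t = (r₁ + r₂)/2 = (80900 + 1.510×10^5)/2 = 1.1595×10^5 km.
Circular speed at r = 1.510×10^5 km: v_c = √(μ/r) = 6.03412 km/s.
Transfer-orbit speed at the same r (vis-viva, a = a_t): v_t = √[μ(2/r − 1/a_t)] = 5.04026 km/s.
Δv₂ = |v_t − v_c| = |5.04026 − 6.03412| = 0.9939 km/s.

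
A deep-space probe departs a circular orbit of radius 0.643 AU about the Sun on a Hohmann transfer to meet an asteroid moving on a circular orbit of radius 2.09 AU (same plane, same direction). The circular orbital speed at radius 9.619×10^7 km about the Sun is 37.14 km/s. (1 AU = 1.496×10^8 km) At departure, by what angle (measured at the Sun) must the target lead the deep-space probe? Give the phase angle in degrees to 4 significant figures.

φ = 84.84°

From the circular-orbit relation v² = μ/r at r = 9.619×10^7 km: μ = v²r = (37.14)² × 9.619×10^7 = 1.32683×10^11 km³/s².
In km: r₁ = 0.643 × 1.496×10^8 = 9.61928×10^7 km; r₂ = 2.09 × 1.496×10^8 = 3.12664×10^8 km.
Semi-major axis of the transfer orbit: a_t = (9.61928×10^7 + 3.12664×10^8)/2 = 2.044284×10^8 km.
Transfer time t = π√(a_t³/μ) = 2.5209×10^7 s.
Target angular speed ω₂ = √(μ/r₂³) = 6.5886×10^-8 rad/s.
Angle swept by the target during transfer: ω₂·t = 1.6609 rad = 95.16°.
The deep-space probe traverses 180° on the transfer ellipse, so the target must lead by 180° − 95.16° = 84.84°.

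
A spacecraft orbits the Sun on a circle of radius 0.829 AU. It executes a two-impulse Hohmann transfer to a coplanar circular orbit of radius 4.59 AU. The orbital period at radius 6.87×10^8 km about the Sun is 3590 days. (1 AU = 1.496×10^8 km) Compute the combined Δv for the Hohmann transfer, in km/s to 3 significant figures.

From Kepler's third law T² = 4π²r³/μ at r = 6.87×10^8 km, T = 3590 days = 3590 × 86400 s = 3.10176×10^8 s: μ = 4π²r³/T² = 1.33050×10^11 km³/s².
In km: r₁ = 0.829 × 1.496×10^8 = 1.240184×10^8 km; r₂ = 4.59 × 1.496×10^8 = 6.86664×10^8 km.
Semi-major axis of the transfer orbit: a_t = (1.240184×10^8 + 6.86664×10^8)/2 = 4.053412×10^8 km.
At r₁ the circular-orbit speed is v₁ = √(μ/r₁) = 32.754 km/s.
On the transfer ellipse at r₁, v² = μ(2/r − 1/a) gives v_p = √[μ(2/r₁ − 1/a_t)] = 42.631 km/s.
First burn Δv₁ = |v_p − v₁| = 9.877 km/s.
At r₂, v₂ = √(μ/r₂) = 13.92 km/s.
Transfer-orbit speed at r₂: v_a = √[μ(2/r₂ − 1/a_t)] = 7.700 km/s.
Second burn Δv₂ = |v₂ − v_a| = 6.220 km/s.
Total Δv = Δv₁ + Δv₂ = 16.10 km/s.

Δv = 16.1 km/s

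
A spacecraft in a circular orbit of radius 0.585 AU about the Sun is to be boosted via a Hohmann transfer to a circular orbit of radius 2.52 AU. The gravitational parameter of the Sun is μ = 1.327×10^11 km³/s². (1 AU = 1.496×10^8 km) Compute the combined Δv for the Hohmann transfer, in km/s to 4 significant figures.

In km: r₁ = 0.585 × 1.496×10^8 = 8.7516×10^7 km; r₂ = 2.52 × 1.496×10^8 = 3.76992×10^8 km.
Semi-major axis of the transfer orbit: a_t = (8.7516×10^7 + 3.76992×10^8)/2 = 2.32254×10^8 km.
Circular speed at r₁: v₁ = √(μ/r₁) = √(1.327×10^11/8.7516×10^7) = 38.940 km/s.
On the transfer ellipse at r₁, v² = μ(2/r − 1/a) gives v_p = √[μ(2/r₁ − 1/a_t)] = 49.611 km/s.
First burn Δv₁ = |v_p − v₁| = 10.671 km/s.
Circular speed at r₂: v₂ = √(μ/r₂) = 18.7616 km/s.
Transfer-orbit speed at r₂: v_a = √[μ(2/r₂ − 1/a_t)] = 11.5168 km/s.
Second burn Δv₂ = |v₂ − v_a| = 7.2448 km/s.
Δv = Δv₁ + Δv₂ = 10.671 + 7.2448 = 17.92 km/s.

Δv = 17.92 km/s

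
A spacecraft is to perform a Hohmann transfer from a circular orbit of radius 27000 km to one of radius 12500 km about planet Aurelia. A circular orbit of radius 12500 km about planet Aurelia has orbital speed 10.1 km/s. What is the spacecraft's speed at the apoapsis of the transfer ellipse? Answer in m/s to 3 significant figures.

From the circular-orbit relation v² = μ/r at r = 12500 km: μ = v²r = (10.1)² × 12500 = 1.27512×10^6 km³/s².
The Hohmann ellipse has a_t = (r₁ + r₂)/2 = 19750 km.
At apoapsis, r = 27000 km.
Vis-viva: v = √[μ(2/r − 1/a_t)] = √[1.27512×10^6 × (2/27000 − 1/19750)] = 5.467 km/s.

v = 5470 m/s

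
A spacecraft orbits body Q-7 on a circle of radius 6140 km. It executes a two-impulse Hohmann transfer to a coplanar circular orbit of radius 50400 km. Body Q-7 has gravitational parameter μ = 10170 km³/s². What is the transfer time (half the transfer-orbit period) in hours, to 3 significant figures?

Semi-major axis of the transfer orbit: a_t = (6140 + 50400)/2 = 28270 km.
By Kepler's third law the transfer-orbit period is T = 2π√(a_t³/μ), so t = T/2 = 1.481×10^5 s.
Converting: 1.481×10^5 s ÷ 3600 s/hour = 41.1 hours.

t = 41.1 hours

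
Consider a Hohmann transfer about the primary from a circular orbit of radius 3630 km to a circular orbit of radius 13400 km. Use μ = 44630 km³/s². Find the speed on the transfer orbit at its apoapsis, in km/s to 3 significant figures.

The Hohmann ellipse has a_t = (r₁ + r₂)/2 = 8515 km.
The apoapsis of the transfer ellipse is at r = 13400 km.
Applying v² = μ(2/r − 1/a_t): v = 1.192 km/s.

v = 1.19 km/s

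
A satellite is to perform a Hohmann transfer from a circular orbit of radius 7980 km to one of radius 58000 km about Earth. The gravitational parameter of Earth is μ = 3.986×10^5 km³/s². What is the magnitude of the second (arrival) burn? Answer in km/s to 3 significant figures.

Semi-major axis of the transfer orbit: a_t = (7980 + 58000)/2 = 32990 km.
Circular speed at r = 58000 km: v_c = √(μ/r) = 2.6215 km/s.
Vis-viva on the transfer ellipse at r = 58000 km gives v_t = √[μ(2/r − 1/a_t)] = 1.2893 km/s.
Δv₂ = |v_t − v_c| = |1.2893 − 2.6215| = 1.332 km/s.

Δv₂ = 1.33 km/s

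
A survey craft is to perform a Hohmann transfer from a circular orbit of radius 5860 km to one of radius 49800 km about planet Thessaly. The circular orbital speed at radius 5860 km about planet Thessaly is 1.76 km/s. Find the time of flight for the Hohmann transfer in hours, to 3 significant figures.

From the circular-orbit relation v² = μ/r at r = 5860 km: μ = v²r = (1.76)² × 5860 = 18151.9 km³/s².
The Hohmann ellipse has a_t = (r₁ + r₂)/2 = 27830 km.
Transfer time t = π√(a_t³/μ) = π√((27830)³ / 18151.9) = 1.083×10^5 s.
Converting: 1.083×10^5 s ÷ 3600 s/hour = 30.1 hours.

t = 30.1 hours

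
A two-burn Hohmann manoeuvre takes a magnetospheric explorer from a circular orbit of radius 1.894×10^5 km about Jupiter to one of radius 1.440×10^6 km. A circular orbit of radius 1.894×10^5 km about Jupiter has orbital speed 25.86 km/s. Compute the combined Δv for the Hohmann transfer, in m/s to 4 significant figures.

Δv = 13380 m/s

From the circular-orbit relation v² = μ/r at r = 1.894×10^5 km: μ = v²r = (25.86)² × 1.894×10^5 = 1.26659×10^8 km³/s².
Semi-major axis of the transfer orbit: a_t = (1.894×10^5 + 1.440×10^6)/2 = 8.147×10^5 km.
Circular speed at r₁: v₁ = √(μ/r₁) = √(1.26659×10^8/1.894×10^5) = 25.86 km/s.
On the transfer ellipse at r₁, v² = μ(2/r − 1/a) gives v_p = √[μ(2/r₁ − 1/a_t)] = 34.38 km/s.
First burn Δv₁ = |v_p − v₁| = 8.520 km/s.
Circular speed at r₂: v₂ = √(μ/r₂) = 9.379 km/s.
Transfer-orbit speed at r₂: v_a = √[μ(2/r₂ − 1/a_t)] = 4.522 km/s.
Second burn Δv₂ = |v₂ − v_a| = 4.857 km/s.
Δv = Δv₁ + Δv₂ = 8.520 + 4.857 = 13.38 km/s.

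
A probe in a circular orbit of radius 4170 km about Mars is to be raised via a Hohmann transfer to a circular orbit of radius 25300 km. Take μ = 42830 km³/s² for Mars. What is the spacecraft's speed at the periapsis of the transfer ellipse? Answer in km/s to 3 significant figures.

v = 4.20 km/s

Transfer-ellipse semi-major axis a_t = (r₁ + r₂)/2 = (4170 + 25300)/2 = 14735 km.
At periapsis, r = 4170 km.
Applying v² = μ(2/r − 1/a_t): v = 4.199 km/s.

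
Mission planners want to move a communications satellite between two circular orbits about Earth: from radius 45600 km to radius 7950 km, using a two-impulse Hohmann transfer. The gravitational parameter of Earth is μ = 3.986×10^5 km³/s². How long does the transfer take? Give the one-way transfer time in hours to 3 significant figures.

The Hohmann ellipse has a_t = (r₁ + r₂)/2 = 26775 km.
Transfer time t = π√(a_t³/μ) = π√((26775)³ / 3.986×10^5) = 21800 s.
Converting: 21800 s ÷ 3600 s/hour = 6.06 hours.

t = 6.06 hours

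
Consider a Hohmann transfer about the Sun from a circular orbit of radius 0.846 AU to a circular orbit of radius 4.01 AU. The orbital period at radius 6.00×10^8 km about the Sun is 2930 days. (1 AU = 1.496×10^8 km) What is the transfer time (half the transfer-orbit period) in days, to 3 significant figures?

From Kepler's third law T² = 4π²r³/μ at r = 6.00×10^8 km, T = 2930 days = 2930 × 86400 s = 2.53152×10^8 s: μ = 4π²r³/T² = 1.33061×10^11 km³/s².
In km: r₁ = 0.846 × 1.496×10^8 = 1.265616×10^8 km; r₂ = 4.01 × 1.496×10^8 = 5.99896×10^8 km.
Transfer-ellipse semi-major axis a_t = (r₁ + r₂)/2 = (1.265616×10^8 + 5.99896×10^8)/2 = 3.632288×10^8 km.
Transfer time t = π√(a_t³/μ) = π√((3.632288×10^8)³ / 1.33061×10^11) = 5.962×10^7 s.
Converting: 5.962×10^7 s ÷ 86400 s/day = 690 days.

t = 690 days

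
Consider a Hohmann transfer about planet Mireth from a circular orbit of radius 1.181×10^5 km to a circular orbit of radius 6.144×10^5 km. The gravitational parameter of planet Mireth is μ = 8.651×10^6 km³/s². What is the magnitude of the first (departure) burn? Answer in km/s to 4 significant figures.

Δv₁ = 2.527 km/s

Semi-major axis of the transfer orbit: a_t = (1.181×10^5 + 6.144×10^5)/2 = 3.6625×10^5 km.
On the circular orbit at r = 1.181×10^5 km, v_c = √(μ/r) = 8.558708 km/s.
Vis-viva on the transfer ellipse at r = 1.181×10^5 km gives v_t = √[μ(2/r − 1/a_t)] = 11.08524 km/s.
Δv₁ = |v_t − v_c| = |11.08524 − 8.558708| = 2.527 km/s.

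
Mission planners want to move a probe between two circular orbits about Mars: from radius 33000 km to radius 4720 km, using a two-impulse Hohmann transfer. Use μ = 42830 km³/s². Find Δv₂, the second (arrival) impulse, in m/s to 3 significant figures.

Δv₂ = 972 m/s

Transfer-ellipse semi-major axis a_t = (r₁ + r₂)/2 = (33000 + 4720)/2 = 18860 km.
On the circular orbit at r = 4720 km, v_c = √(μ/r) = 3.0123 km/s.
Transfer-orbit speed at the same r (vis-viva, a = a_t): v_t = √[μ(2/r − 1/a_t)] = 3.9846 km/s.
Δv₂ = |v_t − v_c| = |3.9846 − 3.0123| = 0.9723 km/s.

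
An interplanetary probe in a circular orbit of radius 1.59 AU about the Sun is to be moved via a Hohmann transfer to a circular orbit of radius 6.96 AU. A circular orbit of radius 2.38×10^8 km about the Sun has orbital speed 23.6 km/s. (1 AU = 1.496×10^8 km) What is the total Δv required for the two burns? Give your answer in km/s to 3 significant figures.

Δv = 10.9 km/s

From the circular-orbit relation v² = μ/r at r = 2.38×10^8 km: μ = v²r = (23.6)² × 2.38×10^8 = 1.32556×10^11 km³/s².
In km: r₁ = 1.59 × 1.496×10^8 = 2.37864×10^8 km; r₂ = 6.96 × 1.496×10^8 = 1.041216×10^9 km.
Transfer-ellipse semi-major axis a_t = (r₁ + r₂)/2 = (2.37864×10^8 + 1.041216×10^9)/2 = 6.3954×10^8 km.
Circular speed at r₁: v₁ = √(μ/r₁) = √(1.32556×10^11/2.37864×10^8) = 23.607 km/s.
Transfer-orbit speed at r₁ (vis-viva): v_p = √[μ(2/r₁ − 1/a_t)] = 30.121 km/s.
First burn Δv₁ = |v_p − v₁| = 6.514 km/s.
Circular speed at r₂: v₂ = √(μ/r₂) = 11.283 km/s.
Transfer-orbit speed at r₂: v_a = √[μ(2/r₂ − 1/a_t)] = 6.8811 km/s.
Second burn Δv₂ = |v₂ − v_a| = 4.402 km/s.
Δv = Δv₁ + Δv₂ = 6.514 + 4.402 = 10.92 km/s.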